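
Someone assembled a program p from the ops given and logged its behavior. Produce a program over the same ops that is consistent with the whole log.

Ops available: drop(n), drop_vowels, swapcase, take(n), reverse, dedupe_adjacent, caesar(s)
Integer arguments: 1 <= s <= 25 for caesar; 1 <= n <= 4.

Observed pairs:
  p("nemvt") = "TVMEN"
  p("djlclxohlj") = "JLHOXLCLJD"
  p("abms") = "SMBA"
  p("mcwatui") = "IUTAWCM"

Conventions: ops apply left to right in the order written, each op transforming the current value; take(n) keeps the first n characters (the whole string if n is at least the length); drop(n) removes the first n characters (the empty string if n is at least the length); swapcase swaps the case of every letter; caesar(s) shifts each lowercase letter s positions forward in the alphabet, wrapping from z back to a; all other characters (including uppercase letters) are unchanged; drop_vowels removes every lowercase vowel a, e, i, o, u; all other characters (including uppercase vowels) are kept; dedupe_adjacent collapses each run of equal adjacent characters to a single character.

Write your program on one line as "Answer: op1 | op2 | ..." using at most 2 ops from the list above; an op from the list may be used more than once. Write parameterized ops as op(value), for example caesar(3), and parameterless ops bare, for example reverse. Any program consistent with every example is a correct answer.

reverse | swapcase

Check, running the answer program on each example:
  "nemvt" -> "tvmen" -> "TVMEN"
  "djlclxohlj" -> "jlhoxlcljd" -> "JLHOXLCLJD"
  "abms" -> "smba" -> "SMBA"
  "mcwatui" -> "iutawcm" -> "IUTAWCM"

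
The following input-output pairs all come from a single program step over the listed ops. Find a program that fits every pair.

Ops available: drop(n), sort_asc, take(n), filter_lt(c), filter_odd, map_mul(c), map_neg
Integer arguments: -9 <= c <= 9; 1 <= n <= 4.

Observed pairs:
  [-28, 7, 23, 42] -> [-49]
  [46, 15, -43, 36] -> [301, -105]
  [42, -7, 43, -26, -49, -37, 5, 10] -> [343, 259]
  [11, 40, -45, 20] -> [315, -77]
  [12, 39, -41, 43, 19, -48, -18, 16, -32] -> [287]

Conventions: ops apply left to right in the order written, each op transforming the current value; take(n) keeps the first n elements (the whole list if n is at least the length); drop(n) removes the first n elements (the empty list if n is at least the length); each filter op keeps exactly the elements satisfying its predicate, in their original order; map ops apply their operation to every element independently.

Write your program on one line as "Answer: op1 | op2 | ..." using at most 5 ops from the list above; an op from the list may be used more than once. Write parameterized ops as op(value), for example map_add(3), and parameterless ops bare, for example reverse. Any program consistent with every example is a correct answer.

sort_asc | take(2) | filter_odd | map_mul(-7)

Check, running the answer program on each example:
  [-28, 7, 23, 42] -> [-28, 7, 23, 42] -> [-28, 7] -> [7] -> [-49]
  [46, 15, -43, 36] -> [-43, 15, 36, 46] -> [-43, 15] -> [-43, 15] -> [301, -105]
  [42, -7, 43, -26, -49, -37, 5, 10] -> [-49, -37, -26, -7, 5, 10, 42, 43] -> [-49, -37] -> [-49, -37] -> [343, 259]
  [11, 40, -45, 20] -> [-45, 11, 20, 40] -> [-45, 11] -> [-45, 11] -> [315, -77]
  [12, 39, -41, 43, 19, -48, -18, 16, -32] -> [-48, -41, -32, -18, 12, 16, 19, 39, 43] -> [-48, -41] -> [-41] -> [287]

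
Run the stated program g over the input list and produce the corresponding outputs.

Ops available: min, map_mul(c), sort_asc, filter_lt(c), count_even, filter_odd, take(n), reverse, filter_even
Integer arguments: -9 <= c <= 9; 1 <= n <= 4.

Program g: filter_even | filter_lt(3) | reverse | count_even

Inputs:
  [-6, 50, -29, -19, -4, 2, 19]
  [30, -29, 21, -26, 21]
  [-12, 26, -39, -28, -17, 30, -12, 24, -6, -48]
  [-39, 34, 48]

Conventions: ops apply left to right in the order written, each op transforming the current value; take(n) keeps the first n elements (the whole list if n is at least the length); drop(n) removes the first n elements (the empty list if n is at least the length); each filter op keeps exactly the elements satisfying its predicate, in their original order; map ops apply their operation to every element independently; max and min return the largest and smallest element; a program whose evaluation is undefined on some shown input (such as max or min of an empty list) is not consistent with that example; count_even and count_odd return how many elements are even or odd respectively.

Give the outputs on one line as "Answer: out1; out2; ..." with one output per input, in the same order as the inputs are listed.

Execution, op by op:
  [-6, 50, -29, -19, -4, 2, 19] -> [-6, 50, -4, 2] -> [-6, -4, 2] -> [2, -4, -6] -> 3
  [30, -29, 21, -26, 21] -> [30, -26] -> [-26] -> [-26] -> 1
  [-12, 26, -39, -28, -17, 30, -12, 24, -6, -48] -> [-12, 26, -28, 30, -12, 24, -6, -48] -> [-12, -28, -12, -6, -48] -> [-48, -6, -12, -28, -12] -> 5
  [-39, 34, 48] -> [34, 48] -> [] -> [] -> 0

3; 1; 5; 0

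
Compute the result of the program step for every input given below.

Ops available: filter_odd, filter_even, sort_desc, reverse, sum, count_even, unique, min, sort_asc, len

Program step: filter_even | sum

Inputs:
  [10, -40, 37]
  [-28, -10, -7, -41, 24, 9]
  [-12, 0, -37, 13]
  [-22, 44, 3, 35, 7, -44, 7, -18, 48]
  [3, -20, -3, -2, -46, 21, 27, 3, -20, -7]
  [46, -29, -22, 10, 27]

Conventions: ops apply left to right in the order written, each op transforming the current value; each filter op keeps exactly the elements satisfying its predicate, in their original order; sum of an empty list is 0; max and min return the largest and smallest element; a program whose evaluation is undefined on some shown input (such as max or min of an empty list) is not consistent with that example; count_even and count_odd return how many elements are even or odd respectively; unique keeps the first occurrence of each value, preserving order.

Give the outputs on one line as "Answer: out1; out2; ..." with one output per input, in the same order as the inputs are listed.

Execution, op by op:
  [10, -40, 37] -> [10, -40] -> -30
  [-28, -10, -7, -41, 24, 9] -> [-28, -10, 24] -> -14
  [-12, 0, -37, 13] -> [-12, 0] -> -12
  [-22, 44, 3, 35, 7, -44, 7, -18, 48] -> [-22, 44, -44, -18, 48] -> 8
  [3, -20, -3, -2, -46, 21, 27, 3, -20, -7] -> [-20, -2, -46, -20] -> -88
  [46, -29, -22, 10, 27] -> [46, -22, 10] -> 34

-30; -14; -12; 8; -88; 34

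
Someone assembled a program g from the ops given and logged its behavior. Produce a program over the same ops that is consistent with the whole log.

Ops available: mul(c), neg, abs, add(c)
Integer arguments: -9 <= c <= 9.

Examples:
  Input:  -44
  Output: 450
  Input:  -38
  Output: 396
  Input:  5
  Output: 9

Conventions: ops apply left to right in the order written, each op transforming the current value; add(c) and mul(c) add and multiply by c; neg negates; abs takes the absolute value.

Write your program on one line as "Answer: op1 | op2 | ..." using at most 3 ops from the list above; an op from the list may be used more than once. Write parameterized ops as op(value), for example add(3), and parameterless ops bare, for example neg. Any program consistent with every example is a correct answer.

add(-6) | mul(9) | abs

Check, running the answer program on each example:
  -44 -> -50 -> -450 -> 450
  -38 -> -44 -> -396 -> 396
  5 -> -1 -> -9 -> 9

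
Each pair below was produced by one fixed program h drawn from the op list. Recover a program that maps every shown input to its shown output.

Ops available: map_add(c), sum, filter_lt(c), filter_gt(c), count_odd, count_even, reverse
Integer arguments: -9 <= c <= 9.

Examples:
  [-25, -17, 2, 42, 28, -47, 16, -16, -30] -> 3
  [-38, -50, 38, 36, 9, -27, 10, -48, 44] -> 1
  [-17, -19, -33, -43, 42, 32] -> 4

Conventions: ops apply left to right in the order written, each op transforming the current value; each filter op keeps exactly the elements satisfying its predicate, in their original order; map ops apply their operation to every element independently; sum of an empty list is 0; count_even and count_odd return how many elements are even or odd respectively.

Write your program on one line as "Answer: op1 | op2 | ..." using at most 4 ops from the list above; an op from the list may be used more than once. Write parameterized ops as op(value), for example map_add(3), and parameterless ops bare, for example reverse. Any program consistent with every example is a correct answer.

filter_lt(9) | map_add(-5) | count_even

Check, running the answer program on each example:
  [-25, -17, 2, 42, 28, -47, 16, -16, -30] -> [-25, -17, 2, -47, -16, -30] -> [-30, -22, -3, -52, -21, -35] -> 3
  [-38, -50, 38, 36, 9, -27, 10, -48, 44] -> [-38, -50, -27, -48] -> [-43, -55, -32, -53] -> 1
  [-17, -19, -33, -43, 42, 32] -> [-17, -19, -33, -43] -> [-22, -24, -38, -48] -> 4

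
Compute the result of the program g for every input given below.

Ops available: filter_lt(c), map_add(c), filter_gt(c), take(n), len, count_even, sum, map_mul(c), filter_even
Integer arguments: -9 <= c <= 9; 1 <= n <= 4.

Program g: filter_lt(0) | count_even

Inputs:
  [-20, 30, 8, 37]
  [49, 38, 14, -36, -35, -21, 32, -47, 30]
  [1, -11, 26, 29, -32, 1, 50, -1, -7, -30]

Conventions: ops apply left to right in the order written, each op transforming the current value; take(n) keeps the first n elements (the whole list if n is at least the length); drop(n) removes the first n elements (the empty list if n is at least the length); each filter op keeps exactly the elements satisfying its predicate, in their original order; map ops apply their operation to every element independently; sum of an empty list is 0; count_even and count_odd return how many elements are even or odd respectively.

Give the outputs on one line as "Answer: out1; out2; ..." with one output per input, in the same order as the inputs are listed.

Execution, op by op:
  [-20, 30, 8, 37] -> [-20] -> 1
  [49, 38, 14, -36, -35, -21, 32, -47, 30] -> [-36, -35, -21, -47] -> 1
  [1, -11, 26, 29, -32, 1, 50, -1, -7, -30] -> [-11, -32, -1, -7, -30] -> 2

1; 1; 2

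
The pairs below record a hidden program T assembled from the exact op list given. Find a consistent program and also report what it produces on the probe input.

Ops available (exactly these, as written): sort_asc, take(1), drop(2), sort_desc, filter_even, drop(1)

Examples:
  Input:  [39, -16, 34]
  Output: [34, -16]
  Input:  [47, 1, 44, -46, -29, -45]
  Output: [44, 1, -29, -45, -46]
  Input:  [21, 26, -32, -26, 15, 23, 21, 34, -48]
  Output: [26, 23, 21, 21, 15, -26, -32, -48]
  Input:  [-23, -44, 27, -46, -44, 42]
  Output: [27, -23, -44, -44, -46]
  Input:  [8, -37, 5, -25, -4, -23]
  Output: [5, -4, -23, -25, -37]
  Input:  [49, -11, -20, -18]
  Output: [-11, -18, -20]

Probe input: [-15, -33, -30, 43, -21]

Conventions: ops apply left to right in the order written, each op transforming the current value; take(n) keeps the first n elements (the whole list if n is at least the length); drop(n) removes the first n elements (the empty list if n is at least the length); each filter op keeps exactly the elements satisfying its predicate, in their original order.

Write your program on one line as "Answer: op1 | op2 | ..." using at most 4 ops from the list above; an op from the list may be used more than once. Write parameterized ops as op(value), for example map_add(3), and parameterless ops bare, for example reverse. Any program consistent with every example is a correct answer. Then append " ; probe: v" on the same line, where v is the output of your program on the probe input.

sort_asc | sort_desc | drop(1) ; probe: [-15, -21, -30, -33]

Check, running the answer program on each example:
  [39, -16, 34] -> [-16, 34, 39] -> [39, 34, -16] -> [34, -16]
  [47, 1, 44, -46, -29, -45] -> [-46, -45, -29, 1, 44, 47] -> [47, 44, 1, -29, -45, -46] -> [44, 1, -29, -45, -46]
  [21, 26, -32, -26, 15, 23, 21, 34, -48] -> [-48, -32, -26, 15, 21, 21, 23, 26, 34] -> [34, 26, 23, 21, 21, 15, -26, -32, -48] -> [26, 23, 21, 21, 15, -26, -32, -48]
  [-23, -44, 27, -46, -44, 42] -> [-46, -44, -44, -23, 27, 42] -> [42, 27, -23, -44, -44, -46] -> [27, -23, -44, -44, -46]
  [8, -37, 5, -25, -4, -23] -> [-37, -25, -23, -4, 5, 8] -> [8, 5, -4, -23, -25, -37] -> [5, -4, -23, -25, -37]
  [49, -11, -20, -18] -> [-20, -18, -11, 49] -> [49, -11, -18, -20] -> [-11, -18, -20]
  probe: [-15, -33, -30, 43, -21] -> [-33, -30, -21, -15, 43] -> [43, -15, -21, -30, -33] -> [-15, -21, -30, -33]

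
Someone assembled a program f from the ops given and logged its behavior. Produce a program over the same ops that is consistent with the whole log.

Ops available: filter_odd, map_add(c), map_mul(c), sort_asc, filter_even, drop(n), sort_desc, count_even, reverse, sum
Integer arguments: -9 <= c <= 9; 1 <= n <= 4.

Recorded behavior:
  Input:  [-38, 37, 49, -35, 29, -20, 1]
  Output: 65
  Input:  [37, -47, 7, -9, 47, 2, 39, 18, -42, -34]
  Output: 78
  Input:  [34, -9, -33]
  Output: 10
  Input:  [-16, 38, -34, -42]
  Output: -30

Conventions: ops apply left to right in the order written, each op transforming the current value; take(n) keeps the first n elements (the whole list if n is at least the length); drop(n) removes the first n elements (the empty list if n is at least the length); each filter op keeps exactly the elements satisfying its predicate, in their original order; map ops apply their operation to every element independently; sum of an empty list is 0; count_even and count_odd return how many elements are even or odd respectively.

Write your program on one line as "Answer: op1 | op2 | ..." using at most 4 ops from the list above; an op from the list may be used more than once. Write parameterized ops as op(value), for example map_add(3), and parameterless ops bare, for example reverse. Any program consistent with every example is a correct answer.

map_add(6) | sort_desc | sum

Check, running the answer program on each example:
  [-38, 37, 49, -35, 29, -20, 1] -> [-32, 43, 55, -29, 35, -14, 7] -> [55, 43, 35, 7, -14, -29, -32] -> 65
  [37, -47, 7, -9, 47, 2, 39, 18, -42, -34] -> [43, -41, 13, -3, 53, 8, 45, 24, -36, -28] -> [53, 45, 43, 24, 13, 8, -3, -28, -36, -41] -> 78
  [34, -9, -33] -> [40, -3, -27] -> [40, -3, -27] -> 10
  [-16, 38, -34, -42] -> [-10, 44, -28, -36] -> [44, -10, -28, -36] -> -30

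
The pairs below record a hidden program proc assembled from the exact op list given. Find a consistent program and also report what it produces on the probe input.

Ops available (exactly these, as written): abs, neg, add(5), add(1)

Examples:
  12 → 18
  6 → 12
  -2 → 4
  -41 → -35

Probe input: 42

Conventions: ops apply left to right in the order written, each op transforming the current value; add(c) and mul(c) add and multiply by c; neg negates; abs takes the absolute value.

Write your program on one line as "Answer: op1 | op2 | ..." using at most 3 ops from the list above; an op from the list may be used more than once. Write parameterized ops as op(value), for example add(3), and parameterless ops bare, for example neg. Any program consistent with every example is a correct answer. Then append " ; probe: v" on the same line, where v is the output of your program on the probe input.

add(1) | add(5) ; probe: 48

Check, running the answer program on each example:
  12 -> 13 -> 18
  6 -> 7 -> 12
  -2 -> -1 -> 4
  -41 -> -40 -> -35
  probe: 42 -> 43 -> 48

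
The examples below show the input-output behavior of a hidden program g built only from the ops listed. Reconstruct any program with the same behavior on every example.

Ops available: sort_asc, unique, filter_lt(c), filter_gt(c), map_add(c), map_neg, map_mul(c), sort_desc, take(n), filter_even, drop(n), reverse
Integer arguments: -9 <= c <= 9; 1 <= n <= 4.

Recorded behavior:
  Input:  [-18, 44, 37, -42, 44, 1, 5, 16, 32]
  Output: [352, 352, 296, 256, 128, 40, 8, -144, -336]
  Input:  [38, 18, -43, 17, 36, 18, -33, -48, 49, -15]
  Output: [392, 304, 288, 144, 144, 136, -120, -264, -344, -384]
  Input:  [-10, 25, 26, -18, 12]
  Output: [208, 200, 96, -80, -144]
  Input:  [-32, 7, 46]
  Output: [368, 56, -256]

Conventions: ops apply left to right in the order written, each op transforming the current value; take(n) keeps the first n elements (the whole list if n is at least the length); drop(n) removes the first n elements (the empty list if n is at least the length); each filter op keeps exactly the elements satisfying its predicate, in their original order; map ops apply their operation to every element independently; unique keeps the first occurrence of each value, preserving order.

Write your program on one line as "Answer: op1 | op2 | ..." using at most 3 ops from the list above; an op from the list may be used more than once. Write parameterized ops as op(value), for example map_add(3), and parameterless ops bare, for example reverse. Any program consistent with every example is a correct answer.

map_mul(-8) | map_neg | sort_desc

Check, running the answer program on each example:
  [-18, 44, 37, -42, 44, 1, 5, 16, 32] -> [144, -352, -296, 336, -352, -8, -40, -128, -256] -> [-144, 352, 296, -336, 352, 8, 40, 128, 256] -> [352, 352, 296, 256, 128, 40, 8, -144, -336]
  [38, 18, -43, 17, 36, 18, -33, -48, 49, -15] -> [-304, -144, 344, -136, -288, -144, 264, 384, -392, 120] -> [304, 144, -344, 136, 288, 144, -264, -384, 392, -120] -> [392, 304, 288, 144, 144, 136, -120, -264, -344, -384]
  [-10, 25, 26, -18, 12] -> [80, -200, -208, 144, -96] -> [-80, 200, 208, -144, 96] -> [208, 200, 96, -80, -144]
  [-32, 7, 46] -> [256, -56, -368] -> [-256, 56, 368] -> [368, 56, -256]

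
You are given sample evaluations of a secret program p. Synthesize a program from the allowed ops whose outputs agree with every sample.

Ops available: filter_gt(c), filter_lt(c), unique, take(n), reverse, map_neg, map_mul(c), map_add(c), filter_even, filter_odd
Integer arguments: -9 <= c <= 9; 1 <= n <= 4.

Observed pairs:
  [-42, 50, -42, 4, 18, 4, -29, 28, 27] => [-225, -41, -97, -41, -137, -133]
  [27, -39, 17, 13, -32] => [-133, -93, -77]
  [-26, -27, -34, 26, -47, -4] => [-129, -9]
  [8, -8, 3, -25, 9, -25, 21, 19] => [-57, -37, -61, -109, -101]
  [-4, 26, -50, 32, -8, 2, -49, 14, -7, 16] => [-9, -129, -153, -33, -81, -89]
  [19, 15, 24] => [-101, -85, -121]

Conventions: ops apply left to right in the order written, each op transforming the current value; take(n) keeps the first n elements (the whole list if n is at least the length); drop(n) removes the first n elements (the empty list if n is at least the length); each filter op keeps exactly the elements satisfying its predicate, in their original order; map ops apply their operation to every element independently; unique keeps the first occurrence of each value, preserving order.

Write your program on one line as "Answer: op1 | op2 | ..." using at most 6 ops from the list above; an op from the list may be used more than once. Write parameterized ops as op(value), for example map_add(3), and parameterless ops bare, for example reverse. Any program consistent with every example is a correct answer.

map_add(8) | map_mul(-4) | map_neg | filter_gt(6) | map_neg | map_add(7)

Check, running the answer program on each example:
  [-42, 50, -42, 4, 18, 4, -29, 28, 27] -> [-34, 58, -34, 12, 26, 12, -21, 36, 35] -> [136, -232, 136, -48, -104, -48, 84, -144, -140] -> [-136, 232, -136, 48, 104, 48, -84, 144, 140] -> [232, 48, 104, 48, 144, 140] -> [-232, -48, -104, -48, -144, -140] -> [-225, -41, -97, -41, -137, -133]
  [27, -39, 17, 13, -32] -> [35, -31, 25, 21, -24] -> [-140, 124, -100, -84, 96] -> [140, -124, 100, 84, -96] -> [140, 100, 84] -> [-140, -100, -84] -> [-133, -93, -77]
  [-26, -27, -34, 26, -47, -4] -> [-18, -19, -26, 34, -39, 4] -> [72, 76, 104, -136, 156, -16] -> [-72, -76, -104, 136, -156, 16] -> [136, 16] -> [-136, -16] -> [-129, -9]
  [8, -8, 3, -25, 9, -25, 21, 19] -> [16, 0, 11, -17, 17, -17, 29, 27] -> [-64, 0, -44, 68, -68, 68, -116, -108] -> [64, 0, 44, -68, 68, -68, 116, 108] -> [64, 44, 68, 116, 108] -> [-64, -44, -68, -116, -108] -> [-57, -37, -61, -109, -101]
  [-4, 26, -50, 32, -8, 2, -49, 14, -7, 16] -> [4, 34, -42, 40, 0, 10, -41, 22, 1, 24] -> [-16, -136, 168, -160, 0, -40, 164, -88, -4, -96] -> [16, 136, -168, 160, 0, 40, -164, 88, 4, 96] -> [16, 136, 160, 40, 88, 96] -> [-16, -136, -160, -40, -88, -96] -> [-9, -129, -153, -33, -81, -89]
  [19, 15, 24] -> [27, 23, 32] -> [-108, -92, -128] -> [108, 92, 128] -> [108, 92, 128] -> [-108, -92, -128] -> [-101, -85, -121]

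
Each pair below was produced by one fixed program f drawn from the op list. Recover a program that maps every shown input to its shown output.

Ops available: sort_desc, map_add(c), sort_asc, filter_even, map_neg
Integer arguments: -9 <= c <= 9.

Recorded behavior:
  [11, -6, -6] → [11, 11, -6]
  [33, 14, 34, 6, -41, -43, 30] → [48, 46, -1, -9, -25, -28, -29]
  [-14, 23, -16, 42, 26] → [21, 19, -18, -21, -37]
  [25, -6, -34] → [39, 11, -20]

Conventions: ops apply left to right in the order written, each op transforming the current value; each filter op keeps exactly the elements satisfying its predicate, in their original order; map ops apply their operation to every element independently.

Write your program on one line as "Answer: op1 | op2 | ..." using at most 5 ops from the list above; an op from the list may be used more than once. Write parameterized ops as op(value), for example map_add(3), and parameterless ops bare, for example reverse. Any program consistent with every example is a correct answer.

map_add(-3) | sort_asc | map_add(-2) | map_neg

Check, running the answer program on each example:
  [11, -6, -6] -> [8, -9, -9] -> [-9, -9, 8] -> [-11, -11, 6] -> [11, 11, -6]
  [33, 14, 34, 6, -41, -43, 30] -> [30, 11, 31, 3, -44, -46, 27] -> [-46, -44, 3, 11, 27, 30, 31] -> [-48, -46, 1, 9, 25, 28, 29] -> [48, 46, -1, -9, -25, -28, -29]
  [-14, 23, -16, 42, 26] -> [-17, 20, -19, 39, 23] -> [-19, -17, 20, 23, 39] -> [-21, -19, 18, 21, 37] -> [21, 19, -18, -21, -37]
  [25, -6, -34] -> [22, -9, -37] -> [-37, -9, 22] -> [-39, -11, 20] -> [39, 11, -20]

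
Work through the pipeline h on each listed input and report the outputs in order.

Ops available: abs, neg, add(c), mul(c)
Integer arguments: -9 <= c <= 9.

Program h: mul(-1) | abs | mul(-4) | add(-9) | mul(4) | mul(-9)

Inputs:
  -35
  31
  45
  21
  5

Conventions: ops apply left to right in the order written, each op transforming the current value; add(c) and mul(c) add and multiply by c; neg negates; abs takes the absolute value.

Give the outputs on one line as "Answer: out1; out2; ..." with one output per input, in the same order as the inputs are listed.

5364; 4788; 6804; 3348; 1044

Execution, op by op:
  -35 -> 35 -> 35 -> -140 -> -149 -> -596 -> 5364
  31 -> -31 -> 31 -> -124 -> -133 -> -532 -> 4788
  45 -> -45 -> 45 -> -180 -> -189 -> -756 -> 6804
  21 -> -21 -> 21 -> -84 -> -93 -> -372 -> 3348
  5 -> -5 -> 5 -> -20 -> -29 -> -116 -> 1044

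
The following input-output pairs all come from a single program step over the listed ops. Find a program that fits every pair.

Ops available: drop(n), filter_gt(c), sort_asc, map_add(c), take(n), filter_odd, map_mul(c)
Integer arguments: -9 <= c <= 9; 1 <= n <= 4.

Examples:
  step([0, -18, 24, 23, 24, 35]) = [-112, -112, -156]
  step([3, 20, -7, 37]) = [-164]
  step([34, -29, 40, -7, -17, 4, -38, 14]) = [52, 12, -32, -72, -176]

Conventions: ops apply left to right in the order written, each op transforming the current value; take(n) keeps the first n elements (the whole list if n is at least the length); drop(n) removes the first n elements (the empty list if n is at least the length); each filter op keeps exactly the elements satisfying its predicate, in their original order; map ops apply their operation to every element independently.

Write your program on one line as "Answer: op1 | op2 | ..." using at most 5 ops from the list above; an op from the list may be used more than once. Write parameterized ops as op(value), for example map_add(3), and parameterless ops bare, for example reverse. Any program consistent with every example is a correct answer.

map_add(4) | drop(2) | sort_asc | drop(1) | map_mul(-4)

Check, running the answer program on each example:
  [0, -18, 24, 23, 24, 35] -> [4, -14, 28, 27, 28, 39] -> [28, 27, 28, 39] -> [27, 28, 28, 39] -> [28, 28, 39] -> [-112, -112, -156]
  [3, 20, -7, 37] -> [7, 24, -3, 41] -> [-3, 41] -> [-3, 41] -> [41] -> [-164]
  [34, -29, 40, -7, -17, 4, -38, 14] -> [38, -25, 44, -3, -13, 8, -34, 18] -> [44, -3, -13, 8, -34, 18] -> [-34, -13, -3, 8, 18, 44] -> [-13, -3, 8, 18, 44] -> [52, 12, -32, -72, -176]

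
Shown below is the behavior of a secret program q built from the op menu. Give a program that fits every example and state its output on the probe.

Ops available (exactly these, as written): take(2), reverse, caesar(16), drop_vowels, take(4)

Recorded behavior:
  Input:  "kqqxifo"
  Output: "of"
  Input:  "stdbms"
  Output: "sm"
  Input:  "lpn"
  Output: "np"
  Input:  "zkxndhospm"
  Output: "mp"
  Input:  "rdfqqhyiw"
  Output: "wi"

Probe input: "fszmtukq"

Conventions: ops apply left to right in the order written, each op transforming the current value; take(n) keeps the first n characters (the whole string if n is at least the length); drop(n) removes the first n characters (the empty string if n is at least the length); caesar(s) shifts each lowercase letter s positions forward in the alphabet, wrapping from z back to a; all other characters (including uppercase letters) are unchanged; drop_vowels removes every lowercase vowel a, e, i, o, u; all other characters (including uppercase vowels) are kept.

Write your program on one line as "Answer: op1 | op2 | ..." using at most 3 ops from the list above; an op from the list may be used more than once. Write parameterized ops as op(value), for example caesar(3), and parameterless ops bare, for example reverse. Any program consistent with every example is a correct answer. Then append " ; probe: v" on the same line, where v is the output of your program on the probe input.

reverse | take(2) ; probe: "qk"

Check, running the answer program on each example:
  "kqqxifo" -> "ofixqqk" -> "of"
  "stdbms" -> "smbdts" -> "sm"
  "lpn" -> "npl" -> "np"
  "zkxndhospm" -> "mpsohdnxkz" -> "mp"
  "rdfqqhyiw" -> "wiyhqqfdr" -> "wi"
  probe: "fszmtukq" -> "qkutmzsf" -> "qk"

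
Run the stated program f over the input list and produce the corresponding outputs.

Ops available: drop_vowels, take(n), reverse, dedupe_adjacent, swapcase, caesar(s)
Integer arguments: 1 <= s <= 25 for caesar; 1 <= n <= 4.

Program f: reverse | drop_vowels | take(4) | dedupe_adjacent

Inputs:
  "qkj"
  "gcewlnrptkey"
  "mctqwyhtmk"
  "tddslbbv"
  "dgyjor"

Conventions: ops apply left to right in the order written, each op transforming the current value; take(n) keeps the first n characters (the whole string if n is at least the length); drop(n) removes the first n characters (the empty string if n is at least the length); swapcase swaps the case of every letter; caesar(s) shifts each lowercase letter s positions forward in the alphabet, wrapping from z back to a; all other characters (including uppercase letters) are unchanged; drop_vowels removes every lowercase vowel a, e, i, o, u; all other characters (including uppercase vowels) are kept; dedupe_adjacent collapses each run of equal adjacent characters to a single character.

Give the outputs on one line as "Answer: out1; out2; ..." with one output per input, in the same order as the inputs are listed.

Execution, op by op:
  "qkj" -> "jkq" -> "jkq" -> "jkq" -> "jkq"
  "gcewlnrptkey" -> "yektprnlwecg" -> "yktprnlwcg" -> "yktp" -> "yktp"
  "mctqwyhtmk" -> "kmthywqtcm" -> "kmthywqtcm" -> "kmth" -> "kmth"
  "tddslbbv" -> "vbblsddt" -> "vbblsddt" -> "vbbl" -> "vbl"
  "dgyjor" -> "rojygd" -> "rjygd" -> "rjyg" -> "rjyg"

"jkq"; "yktp"; "kmth"; "vbl"; "rjyg"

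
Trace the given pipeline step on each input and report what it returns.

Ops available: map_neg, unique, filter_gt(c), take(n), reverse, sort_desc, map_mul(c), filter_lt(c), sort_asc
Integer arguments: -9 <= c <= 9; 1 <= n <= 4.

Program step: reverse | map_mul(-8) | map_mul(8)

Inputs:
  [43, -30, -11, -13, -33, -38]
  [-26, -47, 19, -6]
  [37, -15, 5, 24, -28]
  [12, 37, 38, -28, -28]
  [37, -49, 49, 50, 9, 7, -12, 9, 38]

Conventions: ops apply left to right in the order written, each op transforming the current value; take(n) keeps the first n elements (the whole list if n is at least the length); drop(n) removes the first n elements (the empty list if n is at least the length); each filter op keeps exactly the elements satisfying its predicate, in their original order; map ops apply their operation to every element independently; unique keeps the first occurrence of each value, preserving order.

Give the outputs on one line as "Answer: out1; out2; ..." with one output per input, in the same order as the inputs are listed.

[2432, 2112, 832, 704, 1920, -2752]; [384, -1216, 3008, 1664]; [1792, -1536, -320, 960, -2368]; [1792, 1792, -2432, -2368, -768]; [-2432, -576, 768, -448, -576, -3200, -3136, 3136, -2368]

Execution, op by op:
  [43, -30, -11, -13, -33, -38] -> [-38, -33, -13, -11, -30, 43] -> [304, 264, 104, 88, 240, -344] -> [2432, 2112, 832, 704, 1920, -2752]
  [-26, -47, 19, -6] -> [-6, 19, -47, -26] -> [48, -152, 376, 208] -> [384, -1216, 3008, 1664]
  [37, -15, 5, 24, -28] -> [-28, 24, 5, -15, 37] -> [224, -192, -40, 120, -296] -> [1792, -1536, -320, 960, -2368]
  [12, 37, 38, -28, -28] -> [-28, -28, 38, 37, 12] -> [224, 224, -304, -296, -96] -> [1792, 1792, -2432, -2368, -768]
  [37, -49, 49, 50, 9, 7, -12, 9, 38] -> [38, 9, -12, 7, 9, 50, 49, -49, 37] -> [-304, -72, 96, -56, -72, -400, -392, 392, -296] -> [-2432, -576, 768, -448, -576, -3200, -3136, 3136, -2368]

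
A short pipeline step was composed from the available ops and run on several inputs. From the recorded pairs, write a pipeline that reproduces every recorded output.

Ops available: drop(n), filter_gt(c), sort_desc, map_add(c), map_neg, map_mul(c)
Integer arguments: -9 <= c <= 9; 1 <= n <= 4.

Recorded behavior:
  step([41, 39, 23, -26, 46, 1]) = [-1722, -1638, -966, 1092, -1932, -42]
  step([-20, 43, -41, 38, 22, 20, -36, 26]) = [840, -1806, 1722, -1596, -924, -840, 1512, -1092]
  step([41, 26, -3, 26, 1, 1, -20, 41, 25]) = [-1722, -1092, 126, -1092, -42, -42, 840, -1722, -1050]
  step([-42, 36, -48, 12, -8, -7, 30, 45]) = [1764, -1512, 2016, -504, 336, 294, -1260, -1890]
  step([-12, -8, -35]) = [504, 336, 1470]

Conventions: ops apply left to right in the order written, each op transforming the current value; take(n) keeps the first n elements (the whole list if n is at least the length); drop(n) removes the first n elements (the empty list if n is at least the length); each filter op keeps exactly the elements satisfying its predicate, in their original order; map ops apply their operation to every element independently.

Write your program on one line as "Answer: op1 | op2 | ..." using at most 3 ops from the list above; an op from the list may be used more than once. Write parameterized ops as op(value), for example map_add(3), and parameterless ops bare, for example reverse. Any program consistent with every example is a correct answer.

map_mul(-6) | map_neg | map_mul(-7)

Check, running the answer program on each example:
  [41, 39, 23, -26, 46, 1] -> [-246, -234, -138, 156, -276, -6] -> [246, 234, 138, -156, 276, 6] -> [-1722, -1638, -966, 1092, -1932, -42]
  [-20, 43, -41, 38, 22, 20, -36, 26] -> [120, -258, 246, -228, -132, -120, 216, -156] -> [-120, 258, -246, 228, 132, 120, -216, 156] -> [840, -1806, 1722, -1596, -924, -840, 1512, -1092]
  [41, 26, -3, 26, 1, 1, -20, 41, 25] -> [-246, -156, 18, -156, -6, -6, 120, -246, -150] -> [246, 156, -18, 156, 6, 6, -120, 246, 150] -> [-1722, -1092, 126, -1092, -42, -42, 840, -1722, -1050]
  [-42, 36, -48, 12, -8, -7, 30, 45] -> [252, -216, 288, -72, 48, 42, -180, -270] -> [-252, 216, -288, 72, -48, -42, 180, 270] -> [1764, -1512, 2016, -504, 336, 294, -1260, -1890]
  [-12, -8, -35] -> [72, 48, 210] -> [-72, -48, -210] -> [504, 336, 1470]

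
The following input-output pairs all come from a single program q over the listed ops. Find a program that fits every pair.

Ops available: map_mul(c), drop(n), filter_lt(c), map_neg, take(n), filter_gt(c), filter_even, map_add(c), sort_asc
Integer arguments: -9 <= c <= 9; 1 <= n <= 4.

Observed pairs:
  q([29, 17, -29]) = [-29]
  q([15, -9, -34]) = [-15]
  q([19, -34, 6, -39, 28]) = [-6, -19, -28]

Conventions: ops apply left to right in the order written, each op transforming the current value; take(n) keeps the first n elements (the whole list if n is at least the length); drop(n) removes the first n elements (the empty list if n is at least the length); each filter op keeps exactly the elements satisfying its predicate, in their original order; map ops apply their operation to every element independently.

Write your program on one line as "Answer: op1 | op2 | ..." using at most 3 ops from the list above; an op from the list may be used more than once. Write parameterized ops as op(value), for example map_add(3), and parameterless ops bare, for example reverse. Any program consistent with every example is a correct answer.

sort_asc | map_neg | drop(2)

Check, running the answer program on each example:
  [29, 17, -29] -> [-29, 17, 29] -> [29, -17, -29] -> [-29]
  [15, -9, -34] -> [-34, -9, 15] -> [34, 9, -15] -> [-15]
  [19, -34, 6, -39, 28] -> [-39, -34, 6, 19, 28] -> [39, 34, -6, -19, -28] -> [-6, -19, -28]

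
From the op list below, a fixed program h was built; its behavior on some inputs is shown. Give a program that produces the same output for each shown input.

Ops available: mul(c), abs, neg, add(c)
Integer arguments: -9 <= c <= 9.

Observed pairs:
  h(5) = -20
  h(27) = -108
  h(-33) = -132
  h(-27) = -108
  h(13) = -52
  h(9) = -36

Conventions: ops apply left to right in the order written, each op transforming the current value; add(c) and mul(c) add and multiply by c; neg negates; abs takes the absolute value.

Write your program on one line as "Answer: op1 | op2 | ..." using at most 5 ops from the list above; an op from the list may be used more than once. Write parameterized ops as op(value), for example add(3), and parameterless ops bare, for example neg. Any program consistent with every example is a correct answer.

neg | mul(-2) | abs | mul(2) | neg

Check, running the answer program on each example:
  5 -> -5 -> 10 -> 10 -> 20 -> -20
  27 -> -27 -> 54 -> 54 -> 108 -> -108
  -33 -> 33 -> -66 -> 66 -> 132 -> -132
  -27 -> 27 -> -54 -> 54 -> 108 -> -108
  13 -> -13 -> 26 -> 26 -> 52 -> -52
  9 -> -9 -> 18 -> 18 -> 36 -> -36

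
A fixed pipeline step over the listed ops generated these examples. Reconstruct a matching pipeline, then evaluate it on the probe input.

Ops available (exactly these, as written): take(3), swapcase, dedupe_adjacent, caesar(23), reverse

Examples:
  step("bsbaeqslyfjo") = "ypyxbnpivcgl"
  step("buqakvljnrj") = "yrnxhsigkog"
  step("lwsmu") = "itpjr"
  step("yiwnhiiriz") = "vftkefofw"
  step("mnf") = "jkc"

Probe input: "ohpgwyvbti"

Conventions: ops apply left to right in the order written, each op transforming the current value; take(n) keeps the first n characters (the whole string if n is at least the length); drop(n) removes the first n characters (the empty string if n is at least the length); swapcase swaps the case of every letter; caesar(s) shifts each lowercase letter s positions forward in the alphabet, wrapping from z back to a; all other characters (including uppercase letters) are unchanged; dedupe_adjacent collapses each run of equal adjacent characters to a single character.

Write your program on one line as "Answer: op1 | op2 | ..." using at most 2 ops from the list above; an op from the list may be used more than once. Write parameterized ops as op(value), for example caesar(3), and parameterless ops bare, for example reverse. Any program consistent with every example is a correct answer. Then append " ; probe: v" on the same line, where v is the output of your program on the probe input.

dedupe_adjacent | caesar(23) ; probe: "lemdtvsyqf"

Check, running the answer program on each example:
  "bsbaeqslyfjo" -> "bsbaeqslyfjo" -> "ypyxbnpivcgl"
  "buqakvljnrj" -> "buqakvljnrj" -> "yrnxhsigkog"
  "lwsmu" -> "lwsmu" -> "itpjr"
  "yiwnhiiriz" -> "yiwnhiriz" -> "vftkefofw"
  "mnf" -> "mnf" -> "jkc"
  probe: "ohpgwyvbti" -> "ohpgwyvbti" -> "lemdtvsyqf"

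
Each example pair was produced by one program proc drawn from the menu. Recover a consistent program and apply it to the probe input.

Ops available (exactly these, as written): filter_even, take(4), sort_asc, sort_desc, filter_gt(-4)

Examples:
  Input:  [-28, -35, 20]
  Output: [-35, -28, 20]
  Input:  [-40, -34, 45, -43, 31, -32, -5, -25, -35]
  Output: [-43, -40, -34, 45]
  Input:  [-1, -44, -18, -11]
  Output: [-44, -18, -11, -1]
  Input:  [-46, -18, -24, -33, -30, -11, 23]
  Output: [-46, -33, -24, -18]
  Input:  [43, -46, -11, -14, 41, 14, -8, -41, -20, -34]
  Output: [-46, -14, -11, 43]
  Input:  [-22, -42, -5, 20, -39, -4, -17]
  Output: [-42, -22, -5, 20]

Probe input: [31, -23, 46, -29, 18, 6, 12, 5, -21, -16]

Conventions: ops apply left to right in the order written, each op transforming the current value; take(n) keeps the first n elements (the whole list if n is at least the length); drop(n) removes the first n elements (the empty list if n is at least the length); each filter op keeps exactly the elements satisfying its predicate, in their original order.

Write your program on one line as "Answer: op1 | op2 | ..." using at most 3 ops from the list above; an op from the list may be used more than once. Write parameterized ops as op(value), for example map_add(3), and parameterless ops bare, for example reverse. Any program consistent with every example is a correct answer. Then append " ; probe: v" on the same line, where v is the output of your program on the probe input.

take(4) | sort_asc ; probe: [-29, -23, 31, 46]

Check, running the answer program on each example:
  [-28, -35, 20] -> [-28, -35, 20] -> [-35, -28, 20]
  [-40, -34, 45, -43, 31, -32, -5, -25, -35] -> [-40, -34, 45, -43] -> [-43, -40, -34, 45]
  [-1, -44, -18, -11] -> [-1, -44, -18, -11] -> [-44, -18, -11, -1]
  [-46, -18, -24, -33, -30, -11, 23] -> [-46, -18, -24, -33] -> [-46, -33, -24, -18]
  [43, -46, -11, -14, 41, 14, -8, -41, -20, -34] -> [43, -46, -11, -14] -> [-46, -14, -11, 43]
  [-22, -42, -5, 20, -39, -4, -17] -> [-22, -42, -5, 20] -> [-42, -22, -5, 20]
  probe: [31, -23, 46, -29, 18, 6, 12, 5, -21, -16] -> [31, -23, 46, -29] -> [-29, -23, 31, 46]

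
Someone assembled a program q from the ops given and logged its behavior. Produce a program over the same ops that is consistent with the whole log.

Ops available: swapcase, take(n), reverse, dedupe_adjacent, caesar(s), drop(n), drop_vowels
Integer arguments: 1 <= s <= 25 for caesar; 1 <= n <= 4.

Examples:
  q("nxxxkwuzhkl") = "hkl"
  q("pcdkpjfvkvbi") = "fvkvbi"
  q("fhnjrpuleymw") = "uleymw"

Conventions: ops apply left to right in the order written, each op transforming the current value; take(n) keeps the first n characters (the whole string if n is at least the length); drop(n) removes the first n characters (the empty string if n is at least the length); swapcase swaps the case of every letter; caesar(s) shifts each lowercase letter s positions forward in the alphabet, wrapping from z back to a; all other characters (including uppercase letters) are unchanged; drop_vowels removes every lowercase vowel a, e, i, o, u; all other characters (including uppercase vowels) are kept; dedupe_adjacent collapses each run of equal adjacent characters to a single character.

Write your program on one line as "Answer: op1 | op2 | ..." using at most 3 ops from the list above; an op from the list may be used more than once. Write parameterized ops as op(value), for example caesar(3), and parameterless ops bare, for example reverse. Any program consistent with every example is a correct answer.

dedupe_adjacent | drop(4) | drop(2)

Check, running the answer program on each example:
  "nxxxkwuzhkl" -> "nxkwuzhkl" -> "uzhkl" -> "hkl"
  "pcdkpjfvkvbi" -> "pcdkpjfvkvbi" -> "pjfvkvbi" -> "fvkvbi"
  "fhnjrpuleymw" -> "fhnjrpuleymw" -> "rpuleymw" -> "uleymw"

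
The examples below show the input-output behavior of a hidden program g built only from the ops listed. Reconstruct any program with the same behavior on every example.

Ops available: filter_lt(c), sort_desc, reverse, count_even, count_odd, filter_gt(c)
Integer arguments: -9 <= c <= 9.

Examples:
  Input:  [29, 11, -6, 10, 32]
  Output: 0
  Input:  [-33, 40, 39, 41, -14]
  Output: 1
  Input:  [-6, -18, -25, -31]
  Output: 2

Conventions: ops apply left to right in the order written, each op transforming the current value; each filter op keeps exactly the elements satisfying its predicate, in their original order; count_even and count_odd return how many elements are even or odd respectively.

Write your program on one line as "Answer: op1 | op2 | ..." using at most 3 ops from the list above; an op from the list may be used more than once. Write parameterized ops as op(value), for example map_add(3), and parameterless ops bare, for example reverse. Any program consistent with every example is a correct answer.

reverse | filter_lt(-7) | count_odd

Check, running the answer program on each example:
  [29, 11, -6, 10, 32] -> [32, 10, -6, 11, 29] -> [] -> 0
  [-33, 40, 39, 41, -14] -> [-14, 41, 39, 40, -33] -> [-14, -33] -> 1
  [-6, -18, -25, -31] -> [-31, -25, -18, -6] -> [-31, -25, -18] -> 2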